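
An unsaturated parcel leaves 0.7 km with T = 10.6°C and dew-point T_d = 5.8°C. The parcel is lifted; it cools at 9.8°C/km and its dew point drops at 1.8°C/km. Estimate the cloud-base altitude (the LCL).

T and T_d converge at 9.8 − 1.8 = 8°C per km
Height above start = (10.6 − 5.8) / 8 = 0.6 km
LCL altitude = 700 m + 600 m = 1300 m

1.3 km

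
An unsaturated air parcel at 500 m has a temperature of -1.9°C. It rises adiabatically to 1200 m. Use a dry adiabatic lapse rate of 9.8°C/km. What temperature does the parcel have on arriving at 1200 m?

-8.76°C

500–1200 m, dry adiabatic: Δz = 0.7 km ⇒ ΔT = -6.86°C; T = -8.76°C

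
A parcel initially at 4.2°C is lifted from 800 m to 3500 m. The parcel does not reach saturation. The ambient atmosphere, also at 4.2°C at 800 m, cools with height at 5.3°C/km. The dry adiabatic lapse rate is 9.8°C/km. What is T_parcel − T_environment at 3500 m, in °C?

-12.15°C (parcel cooler than environment)

Parcel:
  800–3500 m, dry: Δz = 2.7 km ⇒ ΔT = -26.46°C; T = -22.26°C
Environment:
  800–3500 m, environment: Δz = 2.7 km ⇒ ΔT = -14.31°C; T = -10.11°C
T_parcel − T_env = -22.26 − (-10.11) = -12.15°C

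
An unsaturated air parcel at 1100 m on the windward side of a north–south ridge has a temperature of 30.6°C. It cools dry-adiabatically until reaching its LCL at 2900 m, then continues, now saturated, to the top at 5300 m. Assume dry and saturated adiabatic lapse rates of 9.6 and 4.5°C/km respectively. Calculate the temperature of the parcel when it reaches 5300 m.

From 1100 m to 2900 m (dry): cools by 9.6 × 1.8 = 17.28°C, giving 13.32°C.
From 2900 m to 5300 m (saturated): cools by 4.5 × 2.4 = 10.8°C, giving 2.52°C.

2.52°C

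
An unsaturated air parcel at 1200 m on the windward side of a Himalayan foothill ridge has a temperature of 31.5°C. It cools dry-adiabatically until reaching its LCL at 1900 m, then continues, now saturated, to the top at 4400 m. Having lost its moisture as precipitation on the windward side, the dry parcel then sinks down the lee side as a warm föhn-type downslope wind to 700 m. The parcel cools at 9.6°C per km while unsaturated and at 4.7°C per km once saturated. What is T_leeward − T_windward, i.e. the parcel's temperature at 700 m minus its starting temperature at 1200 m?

+17.05°C

Dry to 1900 m: -9.6 × 0.7 km = -6.72°C, so T = 24.78°C.
Saturated to 4400 m: -4.7 × 2.5 km = -11.75°C, so T = 13.03°C.
Dry descent to 700 m: +9.6 × 3.7 km = +35.52°C, so T = 48.55°C.
Net change vs windward start: 48.55 − 31.5 = +17.05°C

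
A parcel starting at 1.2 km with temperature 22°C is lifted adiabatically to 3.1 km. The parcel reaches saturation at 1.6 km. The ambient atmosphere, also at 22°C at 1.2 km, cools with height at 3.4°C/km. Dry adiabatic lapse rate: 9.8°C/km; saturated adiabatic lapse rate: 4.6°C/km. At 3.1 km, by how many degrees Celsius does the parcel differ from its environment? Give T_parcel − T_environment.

-4.36°C (parcel cooler than environment)

Parcel:
  1200–1600 m, dry: Δz = 0.4 km ⇒ ΔT = -3.92°C; T = 18.08°C
  1600–3100 m, saturated: Δz = 1.5 km ⇒ ΔT = -6.9°C; T = 11.18°C
Environment:
  1200–3100 m, environment: Δz = 1.9 km ⇒ ΔT = -6.46°C; T = 15.54°C
T_parcel − T_env = 11.18 − 15.54 = -4.36°C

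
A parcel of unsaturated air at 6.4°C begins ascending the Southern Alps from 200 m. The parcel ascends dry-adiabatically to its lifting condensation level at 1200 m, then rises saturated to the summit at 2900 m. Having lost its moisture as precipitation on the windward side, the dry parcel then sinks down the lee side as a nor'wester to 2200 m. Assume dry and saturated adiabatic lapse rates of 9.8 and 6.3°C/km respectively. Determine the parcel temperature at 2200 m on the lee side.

-7.25°C

200 → 1200 m (dry, 9.8°C/km): ΔT = -9.8 × 1 = -9.8°C → T = -3.4°C
1200 → 2900 m (saturated, 6.3°C/km): ΔT = -6.3 × 1.7 = -10.71°C → T = -14.11°C
2900 → 2200 m (dry descent, 9.8°C/km): ΔT = +9.8 × 0.7 = +6.86°C → T = -7.25°C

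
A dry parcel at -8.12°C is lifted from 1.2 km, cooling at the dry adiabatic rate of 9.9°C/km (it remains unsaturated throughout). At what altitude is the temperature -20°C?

2.4 km

Height above start = (-8.12 − (-20)) / 9.9 = 1.2 km
Altitude = 1200 m + 1200 m = 2400 m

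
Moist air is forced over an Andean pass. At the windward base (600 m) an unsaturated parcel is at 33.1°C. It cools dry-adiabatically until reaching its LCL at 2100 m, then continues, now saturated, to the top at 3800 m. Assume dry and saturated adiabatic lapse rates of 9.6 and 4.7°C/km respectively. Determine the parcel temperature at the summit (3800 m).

600–2100 m, dry: Δz = 1.5 km ⇒ ΔT = -14.4°C; T = 18.7°C
2100–3800 m, saturated: Δz = 1.7 km ⇒ ΔT = -7.99°C; T = 10.71°C

10.71°C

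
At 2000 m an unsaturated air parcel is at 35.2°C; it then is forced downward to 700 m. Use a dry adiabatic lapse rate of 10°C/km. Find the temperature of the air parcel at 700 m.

48.2°C

From 2000 m to 700 m (dry adiabatic): warms by 10 × 1.3 = 13°C, giving 48.2°C.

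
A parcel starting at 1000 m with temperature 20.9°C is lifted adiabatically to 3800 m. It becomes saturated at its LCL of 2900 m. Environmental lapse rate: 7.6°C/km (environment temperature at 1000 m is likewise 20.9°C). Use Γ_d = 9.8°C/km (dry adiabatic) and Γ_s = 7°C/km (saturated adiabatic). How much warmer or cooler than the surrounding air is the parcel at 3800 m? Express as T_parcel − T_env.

-3.64°C (parcel cooler than environment)

Parcel:
  Dry to 2900 m: -9.8 × 1.9 km = -18.62°C, so T = 2.28°C.
  Saturated to 3800 m: -7 × 0.9 km = -6.3°C, so T = -4.02°C.
Environment:
  Environment to 3800 m: -7.6 × 2.8 km = -21.28°C, so T = -0.38°C.
T_parcel − T_env = -4.02 − (-0.38) = -3.64°C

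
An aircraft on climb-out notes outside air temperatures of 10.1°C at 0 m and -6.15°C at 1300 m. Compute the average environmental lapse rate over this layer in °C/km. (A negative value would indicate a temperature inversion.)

12.5°C/km

Γ = −ΔT/Δz = (10.1 − (-6.15)) / (1300 − 0) m
  = 16.25°C / 1.3 km = 12.5°C/km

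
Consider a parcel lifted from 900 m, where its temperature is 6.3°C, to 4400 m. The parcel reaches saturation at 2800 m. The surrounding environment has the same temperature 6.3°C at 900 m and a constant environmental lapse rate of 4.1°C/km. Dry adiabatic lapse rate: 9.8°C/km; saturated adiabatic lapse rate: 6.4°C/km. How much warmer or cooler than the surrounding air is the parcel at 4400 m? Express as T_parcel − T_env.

-14.51°C (parcel cooler than environment)

Parcel:
  900–2800 m, dry: Δz = 1.9 km ⇒ ΔT = -18.62°C; T = -12.32°C
  2800–4400 m, saturated: Δz = 1.6 km ⇒ ΔT = -10.24°C; T = -22.56°C
Environment:
  900–4400 m, environment: Δz = 3.5 km ⇒ ΔT = -14.35°C; T = -8.05°C
T_parcel − T_env = -22.56 − (-8.05) = -14.51°C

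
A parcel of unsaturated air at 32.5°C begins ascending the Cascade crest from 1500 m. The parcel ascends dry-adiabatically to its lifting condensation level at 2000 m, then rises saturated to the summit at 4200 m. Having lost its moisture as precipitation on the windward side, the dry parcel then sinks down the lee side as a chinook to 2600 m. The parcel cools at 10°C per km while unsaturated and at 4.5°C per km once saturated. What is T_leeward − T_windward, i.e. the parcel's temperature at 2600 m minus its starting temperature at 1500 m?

Dry to 2000 m: -10 × 0.5 km = -5°C, so T = 27.5°C.
Saturated to 4200 m: -4.5 × 2.2 km = -9.9°C, so T = 17.6°C.
Dry descent to 2600 m: +10 × 1.6 km = +16°C, so T = 33.6°C.
Net change vs windward start: 33.6 − 32.5 = +1.1°C

+1.1°C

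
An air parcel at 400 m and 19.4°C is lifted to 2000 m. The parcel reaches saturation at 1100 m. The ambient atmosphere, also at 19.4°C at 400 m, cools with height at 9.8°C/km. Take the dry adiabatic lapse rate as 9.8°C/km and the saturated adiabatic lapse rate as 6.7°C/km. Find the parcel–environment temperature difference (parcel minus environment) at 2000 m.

Parcel:
  400–1100 m, dry: Δz = 0.7 km ⇒ ΔT = -6.86°C; T = 12.54°C
  1100–2000 m, saturated: Δz = 0.9 km ⇒ ΔT = -6.03°C; T = 6.51°C
Environment:
  400–2000 m, environment: Δz = 1.6 km ⇒ ΔT = -15.68°C; T = 3.72°C
T_parcel − T_env = 6.51 − 3.72 = +2.79°C

+2.79°C (parcel warmer than environment)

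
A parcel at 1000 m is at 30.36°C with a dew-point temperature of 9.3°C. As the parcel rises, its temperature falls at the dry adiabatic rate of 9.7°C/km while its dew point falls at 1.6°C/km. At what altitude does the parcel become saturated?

T and T_d converge at 9.7 − 1.6 = 8.1°C per km
Height above start = (30.36 − 9.3) / 8.1 = 2.6 km
LCL altitude = 1000 m + 2600 m = 3600 m

3600 m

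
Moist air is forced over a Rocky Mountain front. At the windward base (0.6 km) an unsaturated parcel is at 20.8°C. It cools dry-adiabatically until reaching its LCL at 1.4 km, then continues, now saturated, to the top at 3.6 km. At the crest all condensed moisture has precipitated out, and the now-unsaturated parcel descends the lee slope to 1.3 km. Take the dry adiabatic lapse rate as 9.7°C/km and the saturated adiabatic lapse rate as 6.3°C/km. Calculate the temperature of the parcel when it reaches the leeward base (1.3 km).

600–1400 m, dry: Δz = 0.8 km ⇒ ΔT = -7.76°C; T = 13.04°C
1400–3600 m, saturated: Δz = 2.2 km ⇒ ΔT = -13.86°C; T = -0.82°C
3600–1300 m, dry descent: Δz = 2.3 km ⇒ ΔT = +22.31°C; T = 21.49°C

21.49°C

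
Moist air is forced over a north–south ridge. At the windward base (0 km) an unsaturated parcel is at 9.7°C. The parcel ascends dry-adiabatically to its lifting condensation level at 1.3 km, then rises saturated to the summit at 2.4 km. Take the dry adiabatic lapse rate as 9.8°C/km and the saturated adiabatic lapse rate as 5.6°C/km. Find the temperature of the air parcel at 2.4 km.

0 → 1300 m (dry, 9.8°C/km): ΔT = -9.8 × 1.3 = -12.74°C → T = -3.04°C
1300 → 2400 m (saturated, 5.6°C/km): ΔT = -5.6 × 1.1 = -6.16°C → T = -9.2°C

-9.2°C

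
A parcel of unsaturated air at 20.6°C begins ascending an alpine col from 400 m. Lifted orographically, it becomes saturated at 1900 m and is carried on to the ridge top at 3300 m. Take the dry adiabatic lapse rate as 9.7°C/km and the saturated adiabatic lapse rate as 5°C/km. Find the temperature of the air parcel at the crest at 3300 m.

400 → 1900 m (dry, 9.7°C/km): ΔT = -9.7 × 1.5 = -14.55°C → T = 6.05°C
1900 → 3300 m (saturated, 5°C/km): ΔT = -5 × 1.4 = -7°C → T = -0.95°C

-0.95°C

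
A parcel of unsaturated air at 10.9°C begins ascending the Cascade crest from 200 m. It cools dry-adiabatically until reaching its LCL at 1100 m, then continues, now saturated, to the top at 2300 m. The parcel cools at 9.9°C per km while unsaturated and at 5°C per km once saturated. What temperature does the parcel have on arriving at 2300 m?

-4.01°C

From 200 m to 1100 m (dry): cools by 9.9 × 0.9 = 8.91°C, giving 1.99°C.
From 1100 m to 2300 m (saturated): cools by 5 × 1.2 = 6°C, giving -4.01°C.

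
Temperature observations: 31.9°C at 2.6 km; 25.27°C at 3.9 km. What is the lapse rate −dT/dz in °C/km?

5.1°C/km

Γ = −ΔT/Δz = (31.9 − 25.27) / (3900 − 2600) m
  = 6.63°C / 1.3 km = 5.1°C/km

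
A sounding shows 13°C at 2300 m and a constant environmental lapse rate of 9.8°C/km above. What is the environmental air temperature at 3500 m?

2300–3500 m, environmental: Δz = 1.2 km ⇒ ΔT = -11.76°C; T = 1.24°C

1.24°C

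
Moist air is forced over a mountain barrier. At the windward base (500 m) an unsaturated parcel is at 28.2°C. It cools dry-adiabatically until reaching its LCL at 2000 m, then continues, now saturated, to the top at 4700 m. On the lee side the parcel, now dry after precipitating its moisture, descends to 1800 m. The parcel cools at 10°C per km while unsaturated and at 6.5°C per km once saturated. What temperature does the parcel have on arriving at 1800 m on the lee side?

24.65°C

500–2000 m, dry: Δz = 1.5 km ⇒ ΔT = -15°C; T = 13.2°C
2000–4700 m, saturated: Δz = 2.7 km ⇒ ΔT = -17.55°C; T = -4.35°C
4700–1800 m, dry descent: Δz = 2.9 km ⇒ ΔT = +29°C; T = 24.65°C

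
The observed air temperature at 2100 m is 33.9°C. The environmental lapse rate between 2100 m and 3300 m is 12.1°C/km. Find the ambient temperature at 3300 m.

19.38°C

From 2100 m to 3300 m (environmental): cools by 12.1 × 1.2 = 14.52°C, giving 19.38°C.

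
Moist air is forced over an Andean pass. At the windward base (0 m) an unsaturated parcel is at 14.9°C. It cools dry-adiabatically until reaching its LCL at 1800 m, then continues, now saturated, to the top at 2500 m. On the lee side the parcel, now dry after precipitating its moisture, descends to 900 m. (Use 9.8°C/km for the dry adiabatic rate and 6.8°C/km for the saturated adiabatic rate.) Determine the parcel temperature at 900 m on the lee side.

From 0 m to 1800 m (dry): cools by 9.8 × 1.8 = 17.64°C, giving -2.74°C.
From 1800 m to 2500 m (saturated): cools by 6.8 × 0.7 = 4.76°C, giving -7.5°C.
From 2500 m to 900 m (dry descent): warms by 9.8 × 1.6 = 15.68°C, giving 8.18°C.

8.18°C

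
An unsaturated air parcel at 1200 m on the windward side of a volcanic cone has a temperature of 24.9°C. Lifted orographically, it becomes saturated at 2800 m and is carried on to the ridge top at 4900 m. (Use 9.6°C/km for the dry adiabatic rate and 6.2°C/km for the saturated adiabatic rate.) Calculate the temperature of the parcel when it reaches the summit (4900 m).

Dry to 2800 m: -9.6 × 1.6 km = -15.36°C, so T = 9.54°C.
Saturated to 4900 m: -6.2 × 2.1 km = -13.02°C, so T = -3.48°C.

-3.48°C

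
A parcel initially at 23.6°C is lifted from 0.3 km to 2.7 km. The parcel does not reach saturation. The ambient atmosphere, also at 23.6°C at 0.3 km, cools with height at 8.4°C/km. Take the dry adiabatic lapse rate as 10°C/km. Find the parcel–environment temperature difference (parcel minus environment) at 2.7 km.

-3.84°C (parcel cooler than environment)

Parcel:
  Dry to 2700 m: -10 × 2.4 km = -24°C, so T = -0.4°C.
Environment:
  Environment to 2700 m: -8.4 × 2.4 km = -20.16°C, so T = 3.44°C.
T_parcel − T_env = -0.4 − 3.44 = -3.84°C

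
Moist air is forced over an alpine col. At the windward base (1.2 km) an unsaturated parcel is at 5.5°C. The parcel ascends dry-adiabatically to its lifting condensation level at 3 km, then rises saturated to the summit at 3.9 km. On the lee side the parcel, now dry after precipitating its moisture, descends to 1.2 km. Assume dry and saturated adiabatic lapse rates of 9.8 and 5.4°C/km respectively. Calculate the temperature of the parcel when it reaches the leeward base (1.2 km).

9.46°C

From 1200 m to 3000 m (dry): cools by 9.8 × 1.8 = 17.64°C, giving -12.14°C.
From 3000 m to 3900 m (saturated): cools by 5.4 × 0.9 = 4.86°C, giving -17°C.
From 3900 m to 1200 m (dry descent): warms by 9.8 × 2.7 = 26.46°C, giving 9.46°C.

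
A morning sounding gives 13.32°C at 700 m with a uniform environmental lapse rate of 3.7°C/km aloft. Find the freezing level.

Height above start = (13.32 − 0) / 3.7 = 3.6 km
Altitude = 700 m + 3600 m = 4300 m

4300 m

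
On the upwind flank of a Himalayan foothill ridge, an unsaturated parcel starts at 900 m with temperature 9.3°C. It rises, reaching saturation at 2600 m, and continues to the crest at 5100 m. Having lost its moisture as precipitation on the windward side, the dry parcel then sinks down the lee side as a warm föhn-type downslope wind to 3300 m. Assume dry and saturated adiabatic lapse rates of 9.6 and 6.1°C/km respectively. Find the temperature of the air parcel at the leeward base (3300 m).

-4.99°C

From 900 m to 2600 m (dry): cools by 9.6 × 1.7 = 16.32°C, giving -7.02°C.
From 2600 m to 5100 m (saturated): cools by 6.1 × 2.5 = 15.25°C, giving -22.27°C.
From 5100 m to 3300 m (dry descent): warms by 9.6 × 1.8 = 17.28°C, giving -4.99°C.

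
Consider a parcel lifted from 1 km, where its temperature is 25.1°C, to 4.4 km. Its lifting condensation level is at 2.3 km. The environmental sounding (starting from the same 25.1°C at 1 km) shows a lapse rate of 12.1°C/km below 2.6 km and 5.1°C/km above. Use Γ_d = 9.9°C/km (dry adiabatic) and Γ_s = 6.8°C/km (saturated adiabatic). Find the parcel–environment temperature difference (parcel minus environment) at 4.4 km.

+1.39°C (parcel warmer than environment)

Parcel:
  Dry to 2300 m: -9.9 × 1.3 km = -12.87°C, so T = 12.23°C.
  Saturated to 4400 m: -6.8 × 2.1 km = -14.28°C, so T = -2.05°C.
Environment:
  Environment, lower layer to 2600 m: -12.1 × 1.6 km = -19.36°C, so T = 5.74°C.
  Environment, upper layer to 4400 m: -5.1 × 1.8 km = -9.18°C, so T = -3.44°C.
T_parcel − T_env = -2.05 − (-3.44) = +1.39°C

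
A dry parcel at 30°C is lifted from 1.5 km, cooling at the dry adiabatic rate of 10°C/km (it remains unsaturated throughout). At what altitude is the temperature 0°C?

4.5 km

Height above start = (30 − 0) / 10 = 3 km
Altitude = 1500 m + 3000 m = 4500 m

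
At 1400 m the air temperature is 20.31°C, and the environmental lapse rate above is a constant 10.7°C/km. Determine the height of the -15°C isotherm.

Height above start = (20.31 − (-15)) / 10.7 = 3.3 km
Altitude = 1400 m + 3300 m = 4700 m

4700 m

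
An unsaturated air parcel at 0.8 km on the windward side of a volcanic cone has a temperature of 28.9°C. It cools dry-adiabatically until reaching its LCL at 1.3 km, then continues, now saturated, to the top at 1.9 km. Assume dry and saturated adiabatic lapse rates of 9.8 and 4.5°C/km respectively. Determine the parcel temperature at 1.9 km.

800 → 1300 m (dry, 9.8°C/km): ΔT = -9.8 × 0.5 = -4.9°C → T = 24°C
1300 → 1900 m (saturated, 4.5°C/km): ΔT = -4.5 × 0.6 = -2.7°C → T = 21.3°C

21.3°C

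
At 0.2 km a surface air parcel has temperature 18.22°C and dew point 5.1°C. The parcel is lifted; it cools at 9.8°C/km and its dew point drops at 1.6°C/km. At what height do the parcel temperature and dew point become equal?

T and T_d converge at 9.8 − 1.6 = 8.2°C per km
Height above start = (18.22 − 5.1) / 8.2 = 1.6 km
LCL altitude = 200 m + 1600 m = 1800 m

1.8 km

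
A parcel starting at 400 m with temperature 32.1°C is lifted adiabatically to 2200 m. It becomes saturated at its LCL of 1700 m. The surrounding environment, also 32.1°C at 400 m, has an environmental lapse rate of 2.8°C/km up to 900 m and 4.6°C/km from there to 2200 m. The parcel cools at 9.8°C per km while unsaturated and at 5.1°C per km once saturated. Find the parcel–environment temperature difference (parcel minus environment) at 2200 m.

-7.91°C (parcel cooler than environment)

Parcel:
  400–1700 m, dry: Δz = 1.3 km ⇒ ΔT = -12.74°C; T = 19.36°C
  1700–2200 m, saturated: Δz = 0.5 km ⇒ ΔT = -2.55°C; T = 16.81°C
Environment:
  400–900 m, environment, lower layer: Δz = 0.5 km ⇒ ΔT = -1.4°C; T = 30.7°C
  900–2200 m, environment, upper layer: Δz = 1.3 km ⇒ ΔT = -5.98°C; T = 24.72°C
T_parcel − T_env = 16.81 − 24.72 = -7.91°C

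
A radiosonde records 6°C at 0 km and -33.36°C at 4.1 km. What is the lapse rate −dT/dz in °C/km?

9.6°C/km

Γ = −ΔT/Δz = (6 − (-33.36)) / (4100 − 0) m
  = 39.36°C / 4.1 km = 9.6°C/km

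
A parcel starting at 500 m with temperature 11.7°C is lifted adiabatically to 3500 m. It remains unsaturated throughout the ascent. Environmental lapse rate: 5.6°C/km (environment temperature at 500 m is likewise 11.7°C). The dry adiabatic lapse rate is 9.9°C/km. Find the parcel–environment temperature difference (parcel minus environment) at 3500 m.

Parcel:
  Dry to 3500 m: -9.9 × 3 km = -29.7°C, so T = -18°C.
Environment:
  Environment to 3500 m: -5.6 × 3 km = -16.8°C, so T = -5.1°C.
T_parcel − T_env = -18 − (-5.1) = -12.9°C

-12.9°C (parcel cooler than environment)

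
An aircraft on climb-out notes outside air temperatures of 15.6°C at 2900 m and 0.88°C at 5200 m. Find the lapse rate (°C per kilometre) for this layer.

Γ = −ΔT/Δz = (15.6 − 0.88) / (5200 − 2900) m
  = 14.72°C / 2.3 km = 6.4°C/km

6.4°C/km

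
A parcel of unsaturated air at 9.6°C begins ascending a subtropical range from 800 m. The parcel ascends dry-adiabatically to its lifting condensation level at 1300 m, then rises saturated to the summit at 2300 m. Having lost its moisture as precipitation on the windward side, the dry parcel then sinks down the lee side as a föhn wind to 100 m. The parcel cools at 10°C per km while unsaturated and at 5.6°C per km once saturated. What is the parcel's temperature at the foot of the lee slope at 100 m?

21°C

From 800 m to 1300 m (dry): cools by 10 × 0.5 = 5°C, giving 4.6°C.
From 1300 m to 2300 m (saturated): cools by 5.6 × 1 = 5.6°C, giving -1°C.
From 2300 m to 100 m (dry descent): warms by 10 × 2.2 = 22°C, giving 21°C.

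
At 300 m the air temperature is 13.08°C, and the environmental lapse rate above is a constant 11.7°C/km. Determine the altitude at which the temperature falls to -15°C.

Height above start = (13.08 − (-15)) / 11.7 = 2.4 km
Altitude = 300 m + 2400 m = 2700 m

2700 m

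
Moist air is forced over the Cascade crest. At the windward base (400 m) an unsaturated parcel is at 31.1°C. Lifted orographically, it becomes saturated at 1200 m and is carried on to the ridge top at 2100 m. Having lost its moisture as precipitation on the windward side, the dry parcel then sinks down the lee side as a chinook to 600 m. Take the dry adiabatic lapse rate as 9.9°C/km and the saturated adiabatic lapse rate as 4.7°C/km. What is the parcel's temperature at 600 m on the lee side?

33.8°C

From 400 m to 1200 m (dry): cools by 9.9 × 0.8 = 7.92°C, giving 23.18°C.
From 1200 m to 2100 m (saturated): cools by 4.7 × 0.9 = 4.23°C, giving 18.95°C.
From 2100 m to 600 m (dry descent): warms by 9.9 × 1.5 = 14.85°C, giving 33.8°C.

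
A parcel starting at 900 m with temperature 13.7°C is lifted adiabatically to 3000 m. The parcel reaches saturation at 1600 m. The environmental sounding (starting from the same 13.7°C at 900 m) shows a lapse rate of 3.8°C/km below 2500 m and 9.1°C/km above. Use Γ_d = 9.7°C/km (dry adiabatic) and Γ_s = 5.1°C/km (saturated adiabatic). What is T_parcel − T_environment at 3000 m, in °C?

-3.3°C (parcel cooler than environment)

Parcel:
  From 900 m to 1600 m (dry): cools by 9.7 × 0.7 = 6.79°C, giving 6.91°C.
  From 1600 m to 3000 m (saturated): cools by 5.1 × 1.4 = 7.14°C, giving -0.23°C.
Environment:
  From 900 m to 2500 m (environment, lower layer): cools by 3.8 × 1.6 = 6.08°C, giving 7.62°C.
  From 2500 m to 3000 m (environment, upper layer): cools by 9.1 × 0.5 = 4.55°C, giving 3.07°C.
T_parcel − T_env = -0.23 − 3.07 = -3.3°C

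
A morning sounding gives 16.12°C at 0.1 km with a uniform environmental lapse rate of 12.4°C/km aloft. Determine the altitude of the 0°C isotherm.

1.4 km

Height above start = (16.12 − 0) / 12.4 = 1.3 km
Altitude = 100 m + 1300 m = 1400 m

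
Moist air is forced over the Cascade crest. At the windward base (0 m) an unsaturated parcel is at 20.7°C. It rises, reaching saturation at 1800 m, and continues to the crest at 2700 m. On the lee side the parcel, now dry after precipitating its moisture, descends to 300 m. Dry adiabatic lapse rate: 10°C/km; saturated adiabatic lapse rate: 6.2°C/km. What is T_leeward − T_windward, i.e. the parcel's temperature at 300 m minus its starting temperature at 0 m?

+0.42°C

0 → 1800 m (dry, 10°C/km): ΔT = -10 × 1.8 = -18°C → T = 2.7°C
1800 → 2700 m (saturated, 6.2°C/km): ΔT = -6.2 × 0.9 = -5.58°C → T = -2.88°C
2700 → 300 m (dry descent, 10°C/km): ΔT = +10 × 2.4 = +24°C → T = 21.12°C
Net change vs windward start: 21.12 − 20.7 = +0.42°C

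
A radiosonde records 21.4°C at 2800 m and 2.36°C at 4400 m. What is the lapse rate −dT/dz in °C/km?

11.9°C/km

Γ = −ΔT/Δz = (21.4 − 2.36) / (4400 − 2800) m
  = 19.04°C / 1.6 km = 11.9°C/km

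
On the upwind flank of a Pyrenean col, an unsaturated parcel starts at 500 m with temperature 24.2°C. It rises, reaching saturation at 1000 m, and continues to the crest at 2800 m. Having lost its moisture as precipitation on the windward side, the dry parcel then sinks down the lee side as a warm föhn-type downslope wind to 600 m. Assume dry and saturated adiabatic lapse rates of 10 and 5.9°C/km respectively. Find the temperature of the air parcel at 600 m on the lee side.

30.58°C

Dry to 1000 m: -10 × 0.5 km = -5°C, so T = 19.2°C.
Saturated to 2800 m: -5.9 × 1.8 km = -10.62°C, so T = 8.58°C.
Dry descent to 600 m: +10 × 2.2 km = +22°C, so T = 30.58°C.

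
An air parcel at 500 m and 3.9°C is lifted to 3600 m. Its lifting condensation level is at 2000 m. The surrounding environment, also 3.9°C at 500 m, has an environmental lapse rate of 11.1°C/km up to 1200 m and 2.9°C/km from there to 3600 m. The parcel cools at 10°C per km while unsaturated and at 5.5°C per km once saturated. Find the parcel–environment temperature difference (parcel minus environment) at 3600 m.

-9.07°C (parcel cooler than environment)

Parcel:
  From 500 m to 2000 m (dry): cools by 10 × 1.5 = 15°C, giving -11.1°C.
  From 2000 m to 3600 m (saturated): cools by 5.5 × 1.6 = 8.8°C, giving -19.9°C.
Environment:
  From 500 m to 1200 m (environment, lower layer): cools by 11.1 × 0.7 = 7.77°C, giving -3.87°C.
  From 1200 m to 3600 m (environment, upper layer): cools by 2.9 × 2.4 = 6.96°C, giving -10.83°C.
T_parcel − T_env = -19.9 − (-10.83) = -9.07°C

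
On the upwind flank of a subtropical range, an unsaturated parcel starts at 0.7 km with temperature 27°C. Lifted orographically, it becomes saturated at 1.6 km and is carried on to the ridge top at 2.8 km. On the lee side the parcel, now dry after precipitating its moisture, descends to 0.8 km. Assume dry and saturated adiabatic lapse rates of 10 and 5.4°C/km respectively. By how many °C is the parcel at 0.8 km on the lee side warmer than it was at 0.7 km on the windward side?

+4.52°C

Dry to 1600 m: -10 × 0.9 km = -9°C, so T = 18°C.
Saturated to 2800 m: -5.4 × 1.2 km = -6.48°C, so T = 11.52°C.
Dry descent to 800 m: +10 × 2 km = +20°C, so T = 31.52°C.
Net change vs windward start: 31.52 − 27 = +4.52°C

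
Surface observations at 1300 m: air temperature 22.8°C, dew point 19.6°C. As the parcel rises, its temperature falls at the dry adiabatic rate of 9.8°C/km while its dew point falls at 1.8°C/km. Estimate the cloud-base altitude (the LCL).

1700 m

T and T_d converge at 9.8 − 1.8 = 8°C per km
Height above start = (22.8 − 19.6) / 8 = 0.4 km
LCL altitude = 1300 m + 400 m = 1700 m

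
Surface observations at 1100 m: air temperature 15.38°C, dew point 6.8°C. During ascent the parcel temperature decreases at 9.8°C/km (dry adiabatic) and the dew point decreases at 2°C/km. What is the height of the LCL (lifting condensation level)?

2200 m

T and T_d converge at 9.8 − 2 = 7.8°C per km
Height above start = (15.38 − 6.8) / 7.8 = 1.1 km
LCL altitude = 1100 m + 1100 m = 2200 m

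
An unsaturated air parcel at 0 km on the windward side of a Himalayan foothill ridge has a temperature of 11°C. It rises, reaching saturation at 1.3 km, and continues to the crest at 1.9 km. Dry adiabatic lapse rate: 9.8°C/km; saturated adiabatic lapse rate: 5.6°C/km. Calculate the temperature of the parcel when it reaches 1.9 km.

0 → 1300 m (dry, 9.8°C/km): ΔT = -9.8 × 1.3 = -12.74°C → T = -1.74°C
1300 → 1900 m (saturated, 5.6°C/km): ΔT = -5.6 × 0.6 = -3.36°C → T = -5.1°C

-5.1°C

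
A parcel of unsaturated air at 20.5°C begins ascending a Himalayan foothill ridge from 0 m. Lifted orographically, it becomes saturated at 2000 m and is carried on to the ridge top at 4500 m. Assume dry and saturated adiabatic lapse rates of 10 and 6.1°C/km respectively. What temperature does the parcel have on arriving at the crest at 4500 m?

From 0 m to 2000 m (dry): cools by 10 × 2 = 20°C, giving 0.5°C.
From 2000 m to 4500 m (saturated): cools by 6.1 × 2.5 = 15.25°C, giving -14.75°C.

-14.75°C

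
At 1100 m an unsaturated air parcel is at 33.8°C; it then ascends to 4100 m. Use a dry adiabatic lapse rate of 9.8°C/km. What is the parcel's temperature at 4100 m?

4.4°C

From 1100 m to 4100 m (dry adiabatic): cools by 9.8 × 3 = 29.4°C, giving 4.4°C.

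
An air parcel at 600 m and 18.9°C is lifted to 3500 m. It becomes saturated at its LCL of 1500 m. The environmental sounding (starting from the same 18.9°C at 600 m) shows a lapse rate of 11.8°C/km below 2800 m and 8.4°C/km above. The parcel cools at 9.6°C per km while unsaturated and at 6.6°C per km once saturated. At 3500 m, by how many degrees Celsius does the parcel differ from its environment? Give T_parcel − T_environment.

Parcel:
  Dry to 1500 m: -9.6 × 0.9 km = -8.64°C, so T = 10.26°C.
  Saturated to 3500 m: -6.6 × 2 km = -13.2°C, so T = -2.94°C.
Environment:
  Environment, lower layer to 2800 m: -11.8 × 2.2 km = -25.96°C, so T = -7.06°C.
  Environment, upper layer to 3500 m: -8.4 × 0.7 km = -5.88°C, so T = -12.94°C.
T_parcel − T_env = -2.94 − (-12.94) = +10°C

+10°C (parcel warmer than environment)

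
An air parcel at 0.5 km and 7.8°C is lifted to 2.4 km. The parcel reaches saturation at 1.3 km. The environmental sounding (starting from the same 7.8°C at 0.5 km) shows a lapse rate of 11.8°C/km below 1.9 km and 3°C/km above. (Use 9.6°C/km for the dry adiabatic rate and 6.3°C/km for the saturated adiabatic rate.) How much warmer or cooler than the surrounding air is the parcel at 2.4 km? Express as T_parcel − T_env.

Parcel:
  From 500 m to 1300 m (dry): cools by 9.6 × 0.8 = 7.68°C, giving 0.12°C.
  From 1300 m to 2400 m (saturated): cools by 6.3 × 1.1 = 6.93°C, giving -6.81°C.
Environment:
  From 500 m to 1900 m (environment, lower layer): cools by 11.8 × 1.4 = 16.52°C, giving -8.72°C.
  From 1900 m to 2400 m (environment, upper layer): cools by 3 × 0.5 = 1.5°C, giving -10.22°C.
T_parcel − T_env = -6.81 − (-10.22) = +3.41°C

+3.41°C (parcel warmer than environment)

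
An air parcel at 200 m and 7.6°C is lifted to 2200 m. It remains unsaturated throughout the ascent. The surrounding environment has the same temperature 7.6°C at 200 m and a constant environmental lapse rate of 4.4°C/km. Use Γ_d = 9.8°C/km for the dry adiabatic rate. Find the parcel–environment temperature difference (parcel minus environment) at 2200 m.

-10.8°C (parcel cooler than environment)

Parcel:
  Dry to 2200 m: -9.8 × 2 km = -19.6°C, so T = -12°C.
Environment:
  Environment to 2200 m: -4.4 × 2 km = -8.8°C, so T = -1.2°C.
T_parcel − T_env = -12 − (-1.2) = -10.8°C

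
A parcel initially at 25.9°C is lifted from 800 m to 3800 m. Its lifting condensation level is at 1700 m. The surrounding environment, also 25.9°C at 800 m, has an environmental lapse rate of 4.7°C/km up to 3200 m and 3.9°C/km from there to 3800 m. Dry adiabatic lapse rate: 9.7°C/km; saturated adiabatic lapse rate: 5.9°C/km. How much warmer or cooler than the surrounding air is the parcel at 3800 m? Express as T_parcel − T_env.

-7.5°C (parcel cooler than environment)

Parcel:
  From 800 m to 1700 m (dry): cools by 9.7 × 0.9 = 8.73°C, giving 17.17°C.
  From 1700 m to 3800 m (saturated): cools by 5.9 × 2.1 = 12.39°C, giving 4.78°C.
Environment:
  From 800 m to 3200 m (environment, lower layer): cools by 4.7 × 2.4 = 11.28°C, giving 14.62°C.
  From 3200 m to 3800 m (environment, upper layer): cools by 3.9 × 0.6 = 2.34°C, giving 12.28°C.
T_parcel − T_env = 4.78 − 12.28 = -7.5°C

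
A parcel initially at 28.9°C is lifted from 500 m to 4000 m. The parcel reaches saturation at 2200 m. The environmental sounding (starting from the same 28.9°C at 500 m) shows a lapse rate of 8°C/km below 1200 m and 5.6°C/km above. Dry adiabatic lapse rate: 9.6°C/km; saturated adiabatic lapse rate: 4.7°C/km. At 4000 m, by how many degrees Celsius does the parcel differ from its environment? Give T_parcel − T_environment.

-3.5°C (parcel cooler than environment)

Parcel:
  Dry to 2200 m: -9.6 × 1.7 km = -16.32°C, so T = 12.58°C.
  Saturated to 4000 m: -4.7 × 1.8 km = -8.46°C, so T = 4.12°C.
Environment:
  Environment, lower layer to 1200 m: -8 × 0.7 km = -5.6°C, so T = 23.3°C.
  Environment, upper layer to 4000 m: -5.6 × 2.8 km = -15.68°C, so T = 7.62°C.
T_parcel − T_env = 4.12 − 7.62 = -3.5°C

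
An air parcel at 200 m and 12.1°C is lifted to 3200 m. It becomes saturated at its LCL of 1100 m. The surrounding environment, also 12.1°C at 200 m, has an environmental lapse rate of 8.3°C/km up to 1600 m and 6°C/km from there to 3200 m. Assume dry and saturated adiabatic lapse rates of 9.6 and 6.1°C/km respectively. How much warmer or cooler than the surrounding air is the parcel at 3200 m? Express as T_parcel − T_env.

-0.23°C (parcel cooler than environment)

Parcel:
  200–1100 m, dry: Δz = 0.9 km ⇒ ΔT = -8.64°C; T = 3.46°C
  1100–3200 m, saturated: Δz = 2.1 km ⇒ ΔT = -12.81°C; T = -9.35°C
Environment:
  200–1600 m, environment, lower layer: Δz = 1.4 km ⇒ ΔT = -11.62°C; T = 0.48°C
  1600–3200 m, environment, upper layer: Δz = 1.6 km ⇒ ΔT = -9.6°C; T = -9.12°C
T_parcel − T_env = -9.35 − (-9.12) = -0.23°C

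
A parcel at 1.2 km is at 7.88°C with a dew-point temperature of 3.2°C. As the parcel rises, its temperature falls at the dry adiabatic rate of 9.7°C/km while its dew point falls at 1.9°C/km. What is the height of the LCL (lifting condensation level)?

T and T_d converge at 9.7 − 1.9 = 7.8°C per km
Height above start = (7.88 − 3.2) / 7.8 = 0.6 km
LCL altitude = 1200 m + 600 m = 1800 m

1.8 km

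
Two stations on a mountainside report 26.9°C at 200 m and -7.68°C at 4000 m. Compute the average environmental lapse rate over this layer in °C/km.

9.1°C/km

Γ = −ΔT/Δz = (26.9 − (-7.68)) / (4000 − 200) m
  = 34.58°C / 3.8 km = 9.1°C/km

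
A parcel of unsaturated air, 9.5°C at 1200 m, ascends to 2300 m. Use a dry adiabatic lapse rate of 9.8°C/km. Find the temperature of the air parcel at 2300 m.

-1.28°C

Dry adiabatic to 2300 m: -9.8 × 1.1 km = -10.78°C, so T = -1.28°C.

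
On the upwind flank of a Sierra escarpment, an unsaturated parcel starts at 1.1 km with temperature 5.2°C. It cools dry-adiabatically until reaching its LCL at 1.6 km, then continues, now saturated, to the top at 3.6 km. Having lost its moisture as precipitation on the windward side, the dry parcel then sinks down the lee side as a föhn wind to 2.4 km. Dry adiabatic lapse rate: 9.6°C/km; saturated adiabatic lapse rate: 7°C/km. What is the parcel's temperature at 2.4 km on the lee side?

From 1100 m to 1600 m (dry): cools by 9.6 × 0.5 = 4.8°C, giving 0.4°C.
From 1600 m to 3600 m (saturated): cools by 7 × 2 = 14°C, giving -13.6°C.
From 3600 m to 2400 m (dry descent): warms by 9.6 × 1.2 = 11.52°C, giving -2.08°C.

-2.08°C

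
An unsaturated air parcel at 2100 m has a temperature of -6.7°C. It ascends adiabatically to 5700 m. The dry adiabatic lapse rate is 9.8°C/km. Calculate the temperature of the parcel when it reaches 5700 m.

-41.98°C

From 2100 m to 5700 m (dry adiabatic): cools by 9.8 × 3.6 = 35.28°C, giving -41.98°C.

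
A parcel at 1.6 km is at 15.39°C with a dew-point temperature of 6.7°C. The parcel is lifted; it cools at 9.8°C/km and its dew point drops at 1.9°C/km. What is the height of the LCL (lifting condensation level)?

T and T_d converge at 9.8 − 1.9 = 7.9°C per km
Height above start = (15.39 − 6.7) / 7.9 = 1.1 km
LCL altitude = 1600 m + 1100 m = 2700 m

2.7 km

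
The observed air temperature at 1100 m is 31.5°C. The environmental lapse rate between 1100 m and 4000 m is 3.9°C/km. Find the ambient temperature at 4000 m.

20.19°C

1100–4000 m, environmental: Δz = 2.9 km ⇒ ΔT = -11.31°C; T = 20.19°C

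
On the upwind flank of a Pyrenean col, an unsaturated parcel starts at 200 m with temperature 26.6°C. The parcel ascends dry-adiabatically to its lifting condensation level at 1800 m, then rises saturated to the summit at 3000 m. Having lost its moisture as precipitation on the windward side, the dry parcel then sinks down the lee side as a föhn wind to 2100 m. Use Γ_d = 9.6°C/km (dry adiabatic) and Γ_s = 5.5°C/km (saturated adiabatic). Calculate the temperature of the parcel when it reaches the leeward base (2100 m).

From 200 m to 1800 m (dry): cools by 9.6 × 1.6 = 15.36°C, giving 11.24°C.
From 1800 m to 3000 m (saturated): cools by 5.5 × 1.2 = 6.6°C, giving 4.64°C.
From 3000 m to 2100 m (dry descent): warms by 9.6 × 0.9 = 8.64°C, giving 13.28°C.

13.28°C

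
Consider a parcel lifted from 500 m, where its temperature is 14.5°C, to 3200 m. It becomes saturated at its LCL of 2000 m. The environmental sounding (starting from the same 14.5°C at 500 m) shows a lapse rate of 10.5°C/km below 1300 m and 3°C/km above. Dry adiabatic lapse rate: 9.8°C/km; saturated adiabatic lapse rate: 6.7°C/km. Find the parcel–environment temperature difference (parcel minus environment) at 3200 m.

-8.64°C (parcel cooler than environment)

Parcel:
  From 500 m to 2000 m (dry): cools by 9.8 × 1.5 = 14.7°C, giving -0.2°C.
  From 2000 m to 3200 m (saturated): cools by 6.7 × 1.2 = 8.04°C, giving -8.24°C.
Environment:
  From 500 m to 1300 m (environment, lower layer): cools by 10.5 × 0.8 = 8.4°C, giving 6.1°C.
  From 1300 m to 3200 m (environment, upper layer): cools by 3 × 1.9 = 5.7°C, giving 0.4°C.
T_parcel − T_env = -8.24 − 0.4 = -8.64°C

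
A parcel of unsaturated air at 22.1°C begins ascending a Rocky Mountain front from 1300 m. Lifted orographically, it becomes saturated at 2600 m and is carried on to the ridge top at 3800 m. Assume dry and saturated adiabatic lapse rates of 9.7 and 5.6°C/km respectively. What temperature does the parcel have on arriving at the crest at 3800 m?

1300–2600 m, dry: Δz = 1.3 km ⇒ ΔT = -12.61°C; T = 9.49°C
2600–3800 m, saturated: Δz = 1.2 km ⇒ ΔT = -6.72°C; T = 2.77°C

2.77°C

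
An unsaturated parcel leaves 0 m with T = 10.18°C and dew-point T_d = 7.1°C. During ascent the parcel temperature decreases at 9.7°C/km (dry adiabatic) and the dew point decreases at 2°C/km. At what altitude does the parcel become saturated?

T and T_d converge at 9.7 − 2 = 7.7°C per km
Height above start = (10.18 − 7.1) / 7.7 = 0.4 km
LCL altitude = 0 m + 400 m = 400 m

400 m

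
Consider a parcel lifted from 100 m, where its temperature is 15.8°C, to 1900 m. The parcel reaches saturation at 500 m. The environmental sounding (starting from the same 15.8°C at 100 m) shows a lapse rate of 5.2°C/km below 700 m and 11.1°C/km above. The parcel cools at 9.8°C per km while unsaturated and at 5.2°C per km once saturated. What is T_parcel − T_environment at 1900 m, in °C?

Parcel:
  100–500 m, dry: Δz = 0.4 km ⇒ ΔT = -3.92°C; T = 11.88°C
  500–1900 m, saturated: Δz = 1.4 km ⇒ ΔT = -7.28°C; T = 4.6°C
Environment:
  100–700 m, environment, lower layer: Δz = 0.6 km ⇒ ΔT = -3.12°C; T = 12.68°C
  700–1900 m, environment, upper layer: Δz = 1.2 km ⇒ ΔT = -13.32°C; T = -0.64°C
T_parcel − T_env = 4.6 − (-0.64) = +5.24°C

+5.24°C (parcel warmer than environment)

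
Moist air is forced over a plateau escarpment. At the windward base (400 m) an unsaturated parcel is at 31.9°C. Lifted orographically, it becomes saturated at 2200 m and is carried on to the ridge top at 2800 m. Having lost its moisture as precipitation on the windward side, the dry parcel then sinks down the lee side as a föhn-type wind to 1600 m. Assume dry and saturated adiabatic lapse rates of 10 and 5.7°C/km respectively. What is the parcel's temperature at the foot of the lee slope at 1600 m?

400 → 2200 m (dry, 10°C/km): ΔT = -10 × 1.8 = -18°C → T = 13.9°C
2200 → 2800 m (saturated, 5.7°C/km): ΔT = -5.7 × 0.6 = -3.42°C → T = 10.48°C
2800 → 1600 m (dry descent, 10°C/km): ΔT = +10 × 1.2 = +12°C → T = 22.48°C

22.48°C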